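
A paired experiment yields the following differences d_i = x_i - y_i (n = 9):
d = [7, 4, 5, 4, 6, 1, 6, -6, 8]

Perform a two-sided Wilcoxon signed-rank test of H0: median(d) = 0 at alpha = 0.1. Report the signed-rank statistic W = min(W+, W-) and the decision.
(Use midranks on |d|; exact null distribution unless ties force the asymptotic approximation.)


Step 1: Drop any zero differences (none here) and take |d_i|.
|d| = [7, 4, 5, 4, 6, 1, 6, 6, 8]
Step 2: Midrank |d_i| (ties get averaged ranks).
ranks: |7|->8, |4|->2.5, |5|->4, |4|->2.5, |6|->6, |1|->1, |6|->6, |6|->6, |8|->9
Step 3: Attach original signs; sum ranks with positive sign and with negative sign.
W+ = 8 + 2.5 + 4 + 2.5 + 6 + 1 + 6 + 9 = 39
W- = 6 = 6
(Check: W+ + W- = 45 should equal n(n+1)/2 = 45.)
Step 4: Test statistic W = min(W+, W-) = 6.
Step 5: Ties in |d|, so use the tie-corrected normal approximation.
        E[W] = n(n+1)/4 = 9*10/4 = 22.5.
        Tie groups: |d|=4 (t=2), |d|=6 (t=3); sum(t^3 - t) = 30.
        Var[W] = n(n+1)(2n+1)/24 - sum(t^3-t)/48 = 1710/24 - 30/48 = 70.625.
        z = (W - E[W]) / sqrt(Var[W]) = (6 - 22.5) / 8.4039 = -1.9634.
        Two-sided p = 2*Phi(z) = 0.049602.
Step 6: alpha = 0.1. reject H0.

W+ = 39, W- = 6, W = min = 6, p = 0.049602, reject H0.


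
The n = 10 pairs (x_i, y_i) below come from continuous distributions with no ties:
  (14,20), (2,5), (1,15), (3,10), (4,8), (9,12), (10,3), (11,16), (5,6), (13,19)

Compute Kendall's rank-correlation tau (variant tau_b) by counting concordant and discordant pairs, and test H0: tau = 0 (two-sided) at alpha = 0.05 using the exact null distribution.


Step 1: Enumerate the 45 unordered pairs (i,j) with i<j and classify each by sign(x_j-x_i) * sign(y_j-y_i).
  (1,2):dx=-12,dy=-15->C; (1,3):dx=-13,dy=-5->C; (1,4):dx=-11,dy=-10->C; (1,5):dx=-10,dy=-12->C
  (1,6):dx=-5,dy=-8->C; (1,7):dx=-4,dy=-17->C; (1,8):dx=-3,dy=-4->C; (1,9):dx=-9,dy=-14->C
  (1,10):dx=-1,dy=-1->C; (2,3):dx=-1,dy=+10->D; (2,4):dx=+1,dy=+5->C; (2,5):dx=+2,dy=+3->C
  (2,6):dx=+7,dy=+7->C; (2,7):dx=+8,dy=-2->D; (2,8):dx=+9,dy=+11->C; (2,9):dx=+3,dy=+1->C
  (2,10):dx=+11,dy=+14->C; (3,4):dx=+2,dy=-5->D; (3,5):dx=+3,dy=-7->D; (3,6):dx=+8,dy=-3->D
  (3,7):dx=+9,dy=-12->D; (3,8):dx=+10,dy=+1->C; (3,9):dx=+4,dy=-9->D; (3,10):dx=+12,dy=+4->C
  (4,5):dx=+1,dy=-2->D; (4,6):dx=+6,dy=+2->C; (4,7):dx=+7,dy=-7->D; (4,8):dx=+8,dy=+6->C
  (4,9):dx=+2,dy=-4->D; (4,10):dx=+10,dy=+9->C; (5,6):dx=+5,dy=+4->C; (5,7):dx=+6,dy=-5->D
  (5,8):dx=+7,dy=+8->C; (5,9):dx=+1,dy=-2->D; (5,10):dx=+9,dy=+11->C; (6,7):dx=+1,dy=-9->D
  (6,8):dx=+2,dy=+4->C; (6,9):dx=-4,dy=-6->C; (6,10):dx=+4,dy=+7->C; (7,8):dx=+1,dy=+13->C
  (7,9):dx=-5,dy=+3->D; (7,10):dx=+3,dy=+16->C; (8,9):dx=-6,dy=-10->C; (8,10):dx=+2,dy=+3->C
  (9,10):dx=+8,dy=+13->C
Step 2: C = 31, D = 14, total pairs = 45.
Step 3: tau = (C - D)/(n(n-1)/2) = (31 - 14)/45 = 0.377778.
Step 4: Exact two-sided p-value (enumerate n! = 3628800 permutations of y under H0): p = 0.155742.
Step 5: alpha = 0.05. fail to reject H0.

tau_b = 0.3778 (C=31, D=14), p = 0.155742, fail to reject H0.


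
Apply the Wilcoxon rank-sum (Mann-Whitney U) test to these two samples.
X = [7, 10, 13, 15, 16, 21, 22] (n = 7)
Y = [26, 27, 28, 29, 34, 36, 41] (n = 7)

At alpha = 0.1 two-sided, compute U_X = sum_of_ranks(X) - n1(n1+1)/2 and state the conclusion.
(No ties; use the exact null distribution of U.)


Step 1: Combine and sort all 14 observations; assign midranks.
sorted (value, group): (7,X), (10,X), (13,X), (15,X), (16,X), (21,X), (22,X), (26,Y), (27,Y), (28,Y), (29,Y), (34,Y), (36,Y), (41,Y)
ranks: 7->1, 10->2, 13->3, 15->4, 16->5, 21->6, 22->7, 26->8, 27->9, 28->10, 29->11, 34->12, 36->13, 41->14
Step 2: Rank sum for X: R1 = 1 + 2 + 3 + 4 + 5 + 6 + 7 = 28.
Step 3: U_X = R1 - n1(n1+1)/2 = 28 - 7*8/2 = 28 - 28 = 0.
       U_Y = n1*n2 - U_X = 49 - 0 = 49.
Step 4: No ties, so the exact null distribution of U (based on enumerating the C(14,7) = 3432 equally likely rank assignments) gives the two-sided p-value.
Step 5: p-value = 0.000583; compare to alpha = 0.1. reject H0.

U_X = 0, p = 0.000583, reject H0 at alpha = 0.1.


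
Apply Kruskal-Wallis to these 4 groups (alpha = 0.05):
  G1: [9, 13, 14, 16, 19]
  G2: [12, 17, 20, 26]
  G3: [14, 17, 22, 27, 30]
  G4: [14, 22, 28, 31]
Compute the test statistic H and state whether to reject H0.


Step 1: Combine all N = 18 observations and assign midranks.
sorted (value, group, rank): (9,G1,1), (12,G2,2), (13,G1,3), (14,G1,5), (14,G3,5), (14,G4,5), (16,G1,7), (17,G2,8.5), (17,G3,8.5), (19,G1,10), (20,G2,11), (22,G3,12.5), (22,G4,12.5), (26,G2,14), (27,G3,15), (28,G4,16), (30,G3,17), (31,G4,18)
Step 2: Sum ranks within each group.
R_1 = 26 (n_1 = 5)
R_2 = 35.5 (n_2 = 4)
R_3 = 58 (n_3 = 5)
R_4 = 51.5 (n_4 = 4)
Step 3: H = 12/(N(N+1)) * sum(R_i^2/n_i) - 3(N+1)
     = 12/(18*19) * (26^2/5 + 35.5^2/4 + 58^2/5 + 51.5^2/4) - 3*19
     = 0.035088 * 1786.12 - 57
     = 5.671053.
Step 4: Ties present; correction factor C = 1 - 36/(18^3 - 18) = 0.993808. Corrected H = 5.671053 / 0.993808 = 5.706386.
Step 5: Under H0, H ~ chi^2(3); p-value = 0.126803.
Step 6: alpha = 0.05. fail to reject H0.

H = 5.7064, df = 3, p = 0.126803, fail to reject H0.


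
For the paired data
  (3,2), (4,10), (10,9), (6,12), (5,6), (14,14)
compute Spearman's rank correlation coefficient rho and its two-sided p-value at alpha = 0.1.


Step 1: Rank x and y separately (midranks; no ties here).
rank(x): 3->1, 4->2, 10->5, 6->4, 5->3, 14->6
rank(y): 2->1, 10->4, 9->3, 12->5, 6->2, 14->6
Step 2: d_i = R_x(i) - R_y(i); compute d_i^2.
  (1-1)^2=0, (2-4)^2=4, (5-3)^2=4, (4-5)^2=1, (3-2)^2=1, (6-6)^2=0
sum(d^2) = 10.
Step 3: rho = 1 - 6*10 / (6*(6^2 - 1)) = 1 - 60/210 = 0.714286.
Step 4: Under H0, t = rho * sqrt((n-2)/(1-rho^2)) = 2.0412 ~ t(4).
Step 5: Two-sided p-value from the t-distribution with 4 df = 0.110787.
Step 6: alpha = 0.1. fail to reject H0.

rho = 0.7143, p = 0.110787, fail to reject H0 at alpha = 0.1.


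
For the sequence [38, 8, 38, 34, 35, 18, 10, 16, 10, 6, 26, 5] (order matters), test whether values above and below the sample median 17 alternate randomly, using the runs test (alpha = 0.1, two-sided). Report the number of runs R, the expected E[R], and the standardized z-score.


Step 1: Compute median = 17; label A = above, B = below.
Labels in order: ABAAAABBBBAB  (n_A = 6, n_B = 6)
Step 2: Count runs R = 6.
Step 3: Under H0 (random ordering), E[R] = 2*n_A*n_B/(n_A+n_B) + 1 = 2*6*6/12 + 1 = 7.0000.
        Var[R] = 2*n_A*n_B*(2*n_A*n_B - n_A - n_B) / ((n_A+n_B)^2 * (n_A+n_B-1)) = 4320/1584 = 2.7273.
        SD[R] = 1.6514.
Step 4: Continuity-corrected z = (R + 0.5 - E[R]) / SD[R] = (6 + 0.5 - 7.0000) / 1.6514 = -0.3028.
Step 5: Two-sided p-value via normal approximation = 2*(1 - Phi(|z|)) = 0.762069.
Step 6: alpha = 0.1. fail to reject H0.

R = 6, z = -0.3028, p = 0.762069, fail to reject H0.


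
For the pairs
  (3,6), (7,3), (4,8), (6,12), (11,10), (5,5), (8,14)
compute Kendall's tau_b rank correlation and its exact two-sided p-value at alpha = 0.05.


Step 1: Enumerate the 21 unordered pairs (i,j) with i<j and classify each by sign(x_j-x_i) * sign(y_j-y_i).
  (1,2):dx=+4,dy=-3->D; (1,3):dx=+1,dy=+2->C; (1,4):dx=+3,dy=+6->C; (1,5):dx=+8,dy=+4->C
  (1,6):dx=+2,dy=-1->D; (1,7):dx=+5,dy=+8->C; (2,3):dx=-3,dy=+5->D; (2,4):dx=-1,dy=+9->D
  (2,5):dx=+4,dy=+7->C; (2,6):dx=-2,dy=+2->D; (2,7):dx=+1,dy=+11->C; (3,4):dx=+2,dy=+4->C
  (3,5):dx=+7,dy=+2->C; (3,6):dx=+1,dy=-3->D; (3,7):dx=+4,dy=+6->C; (4,5):dx=+5,dy=-2->D
  (4,6):dx=-1,dy=-7->C; (4,7):dx=+2,dy=+2->C; (5,6):dx=-6,dy=-5->C; (5,7):dx=-3,dy=+4->D
  (6,7):dx=+3,dy=+9->C
Step 2: C = 13, D = 8, total pairs = 21.
Step 3: tau = (C - D)/(n(n-1)/2) = (13 - 8)/21 = 0.238095.
Step 4: Exact two-sided p-value (enumerate n! = 5040 permutations of y under H0): p = 0.561905.
Step 5: alpha = 0.05. fail to reject H0.

tau_b = 0.2381 (C=13, D=8), p = 0.561905, fail to reject H0.


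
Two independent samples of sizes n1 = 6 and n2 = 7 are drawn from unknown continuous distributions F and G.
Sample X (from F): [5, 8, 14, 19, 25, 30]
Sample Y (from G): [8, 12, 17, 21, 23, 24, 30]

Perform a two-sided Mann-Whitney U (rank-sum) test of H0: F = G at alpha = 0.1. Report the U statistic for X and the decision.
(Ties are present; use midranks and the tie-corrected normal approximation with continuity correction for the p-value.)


Step 1: Combine and sort all 13 observations; assign midranks.
sorted (value, group): (5,X), (8,X), (8,Y), (12,Y), (14,X), (17,Y), (19,X), (21,Y), (23,Y), (24,Y), (25,X), (30,X), (30,Y)
ranks: 5->1, 8->2.5, 8->2.5, 12->4, 14->5, 17->6, 19->7, 21->8, 23->9, 24->10, 25->11, 30->12.5, 30->12.5
Step 2: Rank sum for X: R1 = 1 + 2.5 + 5 + 7 + 11 + 12.5 = 39.
Step 3: U_X = R1 - n1(n1+1)/2 = 39 - 6*7/2 = 39 - 21 = 18.
       U_Y = n1*n2 - U_X = 42 - 18 = 24.
Step 4: Ties are present, so use the tie-corrected normal approximation (with continuity correction) for the p-value.
Step 5: p-value = 0.720247; compare to alpha = 0.1. fail to reject H0.

U_X = 18, p = 0.720247, fail to reject H0 at alpha = 0.1.


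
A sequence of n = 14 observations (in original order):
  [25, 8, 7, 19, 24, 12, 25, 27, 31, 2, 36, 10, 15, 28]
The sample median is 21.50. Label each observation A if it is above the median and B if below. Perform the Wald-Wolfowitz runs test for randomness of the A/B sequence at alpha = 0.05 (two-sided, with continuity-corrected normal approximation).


Step 1: Compute median = 21.50; label A = above, B = below.
Labels in order: ABBBABAAABABBA  (n_A = 7, n_B = 7)
Step 2: Count runs R = 9.
Step 3: Under H0 (random ordering), E[R] = 2*n_A*n_B/(n_A+n_B) + 1 = 2*7*7/14 + 1 = 8.0000.
        Var[R] = 2*n_A*n_B*(2*n_A*n_B - n_A - n_B) / ((n_A+n_B)^2 * (n_A+n_B-1)) = 8232/2548 = 3.2308.
        SD[R] = 1.7974.
Step 4: Continuity-corrected z = (R - 0.5 - E[R]) / SD[R] = (9 - 0.5 - 8.0000) / 1.7974 = 0.2782.
Step 5: Two-sided p-value via normal approximation = 2*(1 - Phi(|z|)) = 0.780879.
Step 6: alpha = 0.05. fail to reject H0.

R = 9, z = 0.2782, p = 0.780879, fail to reject H0.


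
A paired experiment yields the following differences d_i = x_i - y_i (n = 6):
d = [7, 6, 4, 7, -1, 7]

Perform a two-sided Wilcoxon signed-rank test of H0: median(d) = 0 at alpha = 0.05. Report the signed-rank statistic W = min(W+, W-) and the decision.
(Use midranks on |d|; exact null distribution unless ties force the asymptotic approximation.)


Step 1: Drop any zero differences (none here) and take |d_i|.
|d| = [7, 6, 4, 7, 1, 7]
Step 2: Midrank |d_i| (ties get averaged ranks).
ranks: |7|->5, |6|->3, |4|->2, |7|->5, |1|->1, |7|->5
Step 3: Attach original signs; sum ranks with positive sign and with negative sign.
W+ = 5 + 3 + 2 + 5 + 5 = 20
W- = 1 = 1
(Check: W+ + W- = 21 should equal n(n+1)/2 = 21.)
Step 4: Test statistic W = min(W+, W-) = 1.
Step 5: Ties in |d|, so use the tie-corrected normal approximation.
        E[W] = n(n+1)/4 = 6*7/4 = 10.5.
        Tie groups: |d|=7 (t=3); sum(t^3 - t) = 24.
        Var[W] = n(n+1)(2n+1)/24 - sum(t^3-t)/48 = 546/24 - 24/48 = 22.25.
        z = (W - E[W]) / sqrt(Var[W]) = (1 - 10.5) / 4.7170 = -2.0140.
        Two-sided p = 2*Phi(z) = 0.044010.
Step 6: alpha = 0.05. reject H0.

W+ = 20, W- = 1, W = min = 1, p = 0.044010, reject H0.


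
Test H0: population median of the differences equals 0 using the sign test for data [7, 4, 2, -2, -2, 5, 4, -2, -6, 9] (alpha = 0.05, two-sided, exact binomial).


Step 1: Discard zero differences. Original n = 10; n_eff = number of nonzero differences = 10.
Nonzero differences (with sign): +7, +4, +2, -2, -2, +5, +4, -2, -6, +9
Step 2: Count signs: positive = 6, negative = 4.
Step 3: Under H0: P(positive) = 0.5, so the number of positives S ~ Bin(10, 0.5).
Step 4: Two-sided exact p-value = sum of Bin(10,0.5) probabilities at or below the observed probability = 0.753906.
Step 5: alpha = 0.05. fail to reject H0.

n_eff = 10, pos = 6, neg = 4, p = 0.753906, fail to reject H0.


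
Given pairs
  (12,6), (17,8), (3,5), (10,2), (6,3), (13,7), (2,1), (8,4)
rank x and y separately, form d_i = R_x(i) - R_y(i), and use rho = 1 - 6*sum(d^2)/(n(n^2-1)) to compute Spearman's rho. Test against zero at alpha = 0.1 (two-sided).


Step 1: Rank x and y separately (midranks; no ties here).
rank(x): 12->6, 17->8, 3->2, 10->5, 6->3, 13->7, 2->1, 8->4
rank(y): 6->6, 8->8, 5->5, 2->2, 3->3, 7->7, 1->1, 4->4
Step 2: d_i = R_x(i) - R_y(i); compute d_i^2.
  (6-6)^2=0, (8-8)^2=0, (2-5)^2=9, (5-2)^2=9, (3-3)^2=0, (7-7)^2=0, (1-1)^2=0, (4-4)^2=0
sum(d^2) = 18.
Step 3: rho = 1 - 6*18 / (8*(8^2 - 1)) = 1 - 108/504 = 0.785714.
Step 4: Under H0, t = rho * sqrt((n-2)/(1-rho^2)) = 3.1113 ~ t(6).
Step 5: Two-sided p-value from the t-distribution with 6 df = 0.020815.
Step 6: alpha = 0.1. reject H0.

rho = 0.7857, p = 0.020815, reject H0 at alpha = 0.1.


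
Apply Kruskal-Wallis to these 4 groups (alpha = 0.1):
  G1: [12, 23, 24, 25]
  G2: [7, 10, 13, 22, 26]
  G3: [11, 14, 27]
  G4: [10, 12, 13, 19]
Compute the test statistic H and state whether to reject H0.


Step 1: Combine all N = 16 observations and assign midranks.
sorted (value, group, rank): (7,G2,1), (10,G2,2.5), (10,G4,2.5), (11,G3,4), (12,G1,5.5), (12,G4,5.5), (13,G2,7.5), (13,G4,7.5), (14,G3,9), (19,G4,10), (22,G2,11), (23,G1,12), (24,G1,13), (25,G1,14), (26,G2,15), (27,G3,16)
Step 2: Sum ranks within each group.
R_1 = 44.5 (n_1 = 4)
R_2 = 37 (n_2 = 5)
R_3 = 29 (n_3 = 3)
R_4 = 25.5 (n_4 = 4)
Step 3: H = 12/(N(N+1)) * sum(R_i^2/n_i) - 3(N+1)
     = 12/(16*17) * (44.5^2/4 + 37^2/5 + 29^2/3 + 25.5^2/4) - 3*17
     = 0.044118 * 1211.76 - 51
     = 2.459926.
Step 4: Ties present; correction factor C = 1 - 18/(16^3 - 16) = 0.995588. Corrected H = 2.459926 / 0.995588 = 2.470827.
Step 5: Under H0, H ~ chi^2(3); p-value = 0.480586.
Step 6: alpha = 0.1. fail to reject H0.

H = 2.4708, df = 3, p = 0.480586, fail to reject H0.


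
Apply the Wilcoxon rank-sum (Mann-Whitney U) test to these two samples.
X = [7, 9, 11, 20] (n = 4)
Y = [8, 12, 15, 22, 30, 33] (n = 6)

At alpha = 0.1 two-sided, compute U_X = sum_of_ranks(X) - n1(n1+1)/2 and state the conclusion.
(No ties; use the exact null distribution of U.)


Step 1: Combine and sort all 10 observations; assign midranks.
sorted (value, group): (7,X), (8,Y), (9,X), (11,X), (12,Y), (15,Y), (20,X), (22,Y), (30,Y), (33,Y)
ranks: 7->1, 8->2, 9->3, 11->4, 12->5, 15->6, 20->7, 22->8, 30->9, 33->10
Step 2: Rank sum for X: R1 = 1 + 3 + 4 + 7 = 15.
Step 3: U_X = R1 - n1(n1+1)/2 = 15 - 4*5/2 = 15 - 10 = 5.
       U_Y = n1*n2 - U_X = 24 - 5 = 19.
Step 4: No ties, so the exact null distribution of U (based on enumerating the C(10,4) = 210 equally likely rank assignments) gives the two-sided p-value.
Step 5: p-value = 0.171429; compare to alpha = 0.1. fail to reject H0.

U_X = 5, p = 0.171429, fail to reject H0 at alpha = 0.1.


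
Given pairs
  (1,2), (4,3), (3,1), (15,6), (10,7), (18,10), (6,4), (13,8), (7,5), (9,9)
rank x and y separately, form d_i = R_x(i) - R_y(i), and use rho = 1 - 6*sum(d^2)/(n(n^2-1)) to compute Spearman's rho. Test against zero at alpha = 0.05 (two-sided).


Step 1: Rank x and y separately (midranks; no ties here).
rank(x): 1->1, 4->3, 3->2, 15->9, 10->7, 18->10, 6->4, 13->8, 7->5, 9->6
rank(y): 2->2, 3->3, 1->1, 6->6, 7->7, 10->10, 4->4, 8->8, 5->5, 9->9
Step 2: d_i = R_x(i) - R_y(i); compute d_i^2.
  (1-2)^2=1, (3-3)^2=0, (2-1)^2=1, (9-6)^2=9, (7-7)^2=0, (10-10)^2=0, (4-4)^2=0, (8-8)^2=0, (5-5)^2=0, (6-9)^2=9
sum(d^2) = 20.
Step 3: rho = 1 - 6*20 / (10*(10^2 - 1)) = 1 - 120/990 = 0.878788.
Step 4: Under H0, t = rho * sqrt((n-2)/(1-rho^2)) = 5.2086 ~ t(8).
Step 5: Two-sided p-value from the t-distribution with 8 df = 0.000814.
Step 6: alpha = 0.05. reject H0.

rho = 0.8788, p = 0.000814, reject H0 at alpha = 0.05.


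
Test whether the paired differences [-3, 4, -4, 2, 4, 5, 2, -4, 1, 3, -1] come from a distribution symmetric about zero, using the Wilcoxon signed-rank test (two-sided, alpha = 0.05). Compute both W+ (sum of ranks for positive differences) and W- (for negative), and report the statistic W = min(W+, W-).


Step 1: Drop any zero differences (none here) and take |d_i|.
|d| = [3, 4, 4, 2, 4, 5, 2, 4, 1, 3, 1]
Step 2: Midrank |d_i| (ties get averaged ranks).
ranks: |3|->5.5, |4|->8.5, |4|->8.5, |2|->3.5, |4|->8.5, |5|->11, |2|->3.5, |4|->8.5, |1|->1.5, |3|->5.5, |1|->1.5
Step 3: Attach original signs; sum ranks with positive sign and with negative sign.
W+ = 8.5 + 3.5 + 8.5 + 11 + 3.5 + 1.5 + 5.5 = 42
W- = 5.5 + 8.5 + 8.5 + 1.5 = 24
(Check: W+ + W- = 66 should equal n(n+1)/2 = 66.)
Step 4: Test statistic W = min(W+, W-) = 24.
Step 5: Ties in |d|, so use the tie-corrected normal approximation.
        E[W] = n(n+1)/4 = 11*12/4 = 33.
        Tie groups: |d|=1 (t=2), |d|=2 (t=2), |d|=3 (t=2), |d|=4 (t=4); sum(t^3 - t) = 78.
        Var[W] = n(n+1)(2n+1)/24 - sum(t^3-t)/48 = 3036/24 - 78/48 = 124.875.
        z = (W - E[W]) / sqrt(Var[W]) = (24 - 33) / 11.1747 = -0.8054.
        Two-sided p = 2*Phi(z) = 0.420596.
Step 6: alpha = 0.05. fail to reject H0.

W+ = 42, W- = 24, W = min = 24, p = 0.420596, fail to reject H0.


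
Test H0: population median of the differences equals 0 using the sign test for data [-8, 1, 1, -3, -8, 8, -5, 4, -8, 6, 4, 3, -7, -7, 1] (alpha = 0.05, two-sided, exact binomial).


Step 1: Discard zero differences. Original n = 15; n_eff = number of nonzero differences = 15.
Nonzero differences (with sign): -8, +1, +1, -3, -8, +8, -5, +4, -8, +6, +4, +3, -7, -7, +1
Step 2: Count signs: positive = 8, negative = 7.
Step 3: Under H0: P(positive) = 0.5, so the number of positives S ~ Bin(15, 0.5).
Step 4: Two-sided exact p-value = sum of Bin(15,0.5) probabilities at or below the observed probability = 1.000000.
Step 5: alpha = 0.05. fail to reject H0.

n_eff = 15, pos = 8, neg = 7, p = 1.000000, fail to reject H0.


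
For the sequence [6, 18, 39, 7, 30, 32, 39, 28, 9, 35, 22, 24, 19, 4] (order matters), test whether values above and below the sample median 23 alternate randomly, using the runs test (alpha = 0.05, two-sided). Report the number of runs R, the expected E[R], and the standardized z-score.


Step 1: Compute median = 23; label A = above, B = below.
Labels in order: BBABAAAABABABB  (n_A = 7, n_B = 7)
Step 2: Count runs R = 9.
Step 3: Under H0 (random ordering), E[R] = 2*n_A*n_B/(n_A+n_B) + 1 = 2*7*7/14 + 1 = 8.0000.
        Var[R] = 2*n_A*n_B*(2*n_A*n_B - n_A - n_B) / ((n_A+n_B)^2 * (n_A+n_B-1)) = 8232/2548 = 3.2308.
        SD[R] = 1.7974.
Step 4: Continuity-corrected z = (R - 0.5 - E[R]) / SD[R] = (9 - 0.5 - 8.0000) / 1.7974 = 0.2782.
Step 5: Two-sided p-value via normal approximation = 2*(1 - Phi(|z|)) = 0.780879.
Step 6: alpha = 0.05. fail to reject H0.

R = 9, z = 0.2782, p = 0.780879, fail to reject H0.


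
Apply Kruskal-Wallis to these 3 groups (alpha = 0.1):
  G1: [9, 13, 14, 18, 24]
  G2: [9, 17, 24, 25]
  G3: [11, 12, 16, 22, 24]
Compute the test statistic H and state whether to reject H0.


Step 1: Combine all N = 14 observations and assign midranks.
sorted (value, group, rank): (9,G1,1.5), (9,G2,1.5), (11,G3,3), (12,G3,4), (13,G1,5), (14,G1,6), (16,G3,7), (17,G2,8), (18,G1,9), (22,G3,10), (24,G1,12), (24,G2,12), (24,G3,12), (25,G2,14)
Step 2: Sum ranks within each group.
R_1 = 33.5 (n_1 = 5)
R_2 = 35.5 (n_2 = 4)
R_3 = 36 (n_3 = 5)
Step 3: H = 12/(N(N+1)) * sum(R_i^2/n_i) - 3(N+1)
     = 12/(14*15) * (33.5^2/5 + 35.5^2/4 + 36^2/5) - 3*15
     = 0.057143 * 798.712 - 45
     = 0.640714.
Step 4: Ties present; correction factor C = 1 - 30/(14^3 - 14) = 0.989011. Corrected H = 0.640714 / 0.989011 = 0.647833.
Step 5: Under H0, H ~ chi^2(2); p-value = 0.723311.
Step 6: alpha = 0.1. fail to reject H0.

H = 0.6478, df = 2, p = 0.723311, fail to reject H0.


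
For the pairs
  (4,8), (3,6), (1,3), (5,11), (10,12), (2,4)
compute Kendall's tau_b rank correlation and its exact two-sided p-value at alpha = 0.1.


Step 1: Enumerate the 15 unordered pairs (i,j) with i<j and classify each by sign(x_j-x_i) * sign(y_j-y_i).
  (1,2):dx=-1,dy=-2->C; (1,3):dx=-3,dy=-5->C; (1,4):dx=+1,dy=+3->C; (1,5):dx=+6,dy=+4->C
  (1,6):dx=-2,dy=-4->C; (2,3):dx=-2,dy=-3->C; (2,4):dx=+2,dy=+5->C; (2,5):dx=+7,dy=+6->C
  (2,6):dx=-1,dy=-2->C; (3,4):dx=+4,dy=+8->C; (3,5):dx=+9,dy=+9->C; (3,6):dx=+1,dy=+1->C
  (4,5):dx=+5,dy=+1->C; (4,6):dx=-3,dy=-7->C; (5,6):dx=-8,dy=-8->C
Step 2: C = 15, D = 0, total pairs = 15.
Step 3: tau = (C - D)/(n(n-1)/2) = (15 - 0)/15 = 1.000000.
Step 4: Exact two-sided p-value (enumerate n! = 720 permutations of y under H0): p = 0.002778.
Step 5: alpha = 0.1. reject H0.

tau_b = 1.0000 (C=15, D=0), p = 0.002778, reject H0.


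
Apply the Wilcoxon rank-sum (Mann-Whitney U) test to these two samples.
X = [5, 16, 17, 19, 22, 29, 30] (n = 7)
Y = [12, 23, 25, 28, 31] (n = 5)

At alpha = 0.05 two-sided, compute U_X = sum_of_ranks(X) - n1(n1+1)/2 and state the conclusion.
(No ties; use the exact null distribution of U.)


Step 1: Combine and sort all 12 observations; assign midranks.
sorted (value, group): (5,X), (12,Y), (16,X), (17,X), (19,X), (22,X), (23,Y), (25,Y), (28,Y), (29,X), (30,X), (31,Y)
ranks: 5->1, 12->2, 16->3, 17->4, 19->5, 22->6, 23->7, 25->8, 28->9, 29->10, 30->11, 31->12
Step 2: Rank sum for X: R1 = 1 + 3 + 4 + 5 + 6 + 10 + 11 = 40.
Step 3: U_X = R1 - n1(n1+1)/2 = 40 - 7*8/2 = 40 - 28 = 12.
       U_Y = n1*n2 - U_X = 35 - 12 = 23.
Step 4: No ties, so the exact null distribution of U (based on enumerating the C(12,7) = 792 equally likely rank assignments) gives the two-sided p-value.
Step 5: p-value = 0.431818; compare to alpha = 0.05. fail to reject H0.

U_X = 12, p = 0.431818, fail to reject H0 at alpha = 0.05.


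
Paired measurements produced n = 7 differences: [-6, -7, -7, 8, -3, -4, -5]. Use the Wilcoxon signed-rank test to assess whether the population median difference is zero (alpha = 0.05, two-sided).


Step 1: Drop any zero differences (none here) and take |d_i|.
|d| = [6, 7, 7, 8, 3, 4, 5]
Step 2: Midrank |d_i| (ties get averaged ranks).
ranks: |6|->4, |7|->5.5, |7|->5.5, |8|->7, |3|->1, |4|->2, |5|->3
Step 3: Attach original signs; sum ranks with positive sign and with negative sign.
W+ = 7 = 7
W- = 4 + 5.5 + 5.5 + 1 + 2 + 3 = 21
(Check: W+ + W- = 28 should equal n(n+1)/2 = 28.)
Step 4: Test statistic W = min(W+, W-) = 7.
Step 5: Ties in |d|, so use the tie-corrected normal approximation.
        E[W] = n(n+1)/4 = 7*8/4 = 14.
        Tie groups: |d|=7 (t=2); sum(t^3 - t) = 6.
        Var[W] = n(n+1)(2n+1)/24 - sum(t^3-t)/48 = 840/24 - 6/48 = 34.875.
        z = (W - E[W]) / sqrt(Var[W]) = (7 - 14) / 5.9055 = -1.1853.
        Two-sided p = 2*Phi(z) = 0.235885.
Step 6: alpha = 0.05. fail to reject H0.

W+ = 7, W- = 21, W = min = 7, p = 0.235885, fail to reject H0.


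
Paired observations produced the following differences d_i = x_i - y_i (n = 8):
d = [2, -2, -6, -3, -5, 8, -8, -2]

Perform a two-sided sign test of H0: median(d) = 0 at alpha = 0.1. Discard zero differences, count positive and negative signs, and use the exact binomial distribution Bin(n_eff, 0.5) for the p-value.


Step 1: Discard zero differences. Original n = 8; n_eff = number of nonzero differences = 8.
Nonzero differences (with sign): +2, -2, -6, -3, -5, +8, -8, -2
Step 2: Count signs: positive = 2, negative = 6.
Step 3: Under H0: P(positive) = 0.5, so the number of positives S ~ Bin(8, 0.5).
Step 4: Two-sided exact p-value = sum of Bin(8,0.5) probabilities at or below the observed probability = 0.289062.
Step 5: alpha = 0.1. fail to reject H0.

n_eff = 8, pos = 2, neg = 6, p = 0.289062, fail to reject H0.


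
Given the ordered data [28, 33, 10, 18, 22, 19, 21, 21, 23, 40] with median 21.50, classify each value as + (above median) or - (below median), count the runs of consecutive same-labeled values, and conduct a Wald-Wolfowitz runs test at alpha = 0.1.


Step 1: Compute median = 21.50; label A = above, B = below.
Labels in order: AABBABBBAA  (n_A = 5, n_B = 5)
Step 2: Count runs R = 5.
Step 3: Under H0 (random ordering), E[R] = 2*n_A*n_B/(n_A+n_B) + 1 = 2*5*5/10 + 1 = 6.0000.
        Var[R] = 2*n_A*n_B*(2*n_A*n_B - n_A - n_B) / ((n_A+n_B)^2 * (n_A+n_B-1)) = 2000/900 = 2.2222.
        SD[R] = 1.4907.
Step 4: Continuity-corrected z = (R + 0.5 - E[R]) / SD[R] = (5 + 0.5 - 6.0000) / 1.4907 = -0.3354.
Step 5: Two-sided p-value via normal approximation = 2*(1 - Phi(|z|)) = 0.737316.
Step 6: alpha = 0.1. fail to reject H0.

R = 5, z = -0.3354, p = 0.737316, fail to reject H0.


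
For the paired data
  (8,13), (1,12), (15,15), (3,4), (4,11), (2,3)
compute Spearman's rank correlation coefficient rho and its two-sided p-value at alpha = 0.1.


Step 1: Rank x and y separately (midranks; no ties here).
rank(x): 8->5, 1->1, 15->6, 3->3, 4->4, 2->2
rank(y): 13->5, 12->4, 15->6, 4->2, 11->3, 3->1
Step 2: d_i = R_x(i) - R_y(i); compute d_i^2.
  (5-5)^2=0, (1-4)^2=9, (6-6)^2=0, (3-2)^2=1, (4-3)^2=1, (2-1)^2=1
sum(d^2) = 12.
Step 3: rho = 1 - 6*12 / (6*(6^2 - 1)) = 1 - 72/210 = 0.657143.
Step 4: Under H0, t = rho * sqrt((n-2)/(1-rho^2)) = 1.7436 ~ t(4).
Step 5: Two-sided p-value from the t-distribution with 4 df = 0.156175.
Step 6: alpha = 0.1. fail to reject H0.

rho = 0.6571, p = 0.156175, fail to reject H0 at alpha = 0.1.


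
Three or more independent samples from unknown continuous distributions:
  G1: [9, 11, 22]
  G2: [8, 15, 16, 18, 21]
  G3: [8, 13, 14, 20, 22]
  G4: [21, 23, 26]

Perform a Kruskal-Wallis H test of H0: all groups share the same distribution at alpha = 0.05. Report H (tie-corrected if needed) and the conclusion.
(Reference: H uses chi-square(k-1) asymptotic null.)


Step 1: Combine all N = 16 observations and assign midranks.
sorted (value, group, rank): (8,G2,1.5), (8,G3,1.5), (9,G1,3), (11,G1,4), (13,G3,5), (14,G3,6), (15,G2,7), (16,G2,8), (18,G2,9), (20,G3,10), (21,G2,11.5), (21,G4,11.5), (22,G1,13.5), (22,G3,13.5), (23,G4,15), (26,G4,16)
Step 2: Sum ranks within each group.
R_1 = 20.5 (n_1 = 3)
R_2 = 37 (n_2 = 5)
R_3 = 36 (n_3 = 5)
R_4 = 42.5 (n_4 = 3)
Step 3: H = 12/(N(N+1)) * sum(R_i^2/n_i) - 3(N+1)
     = 12/(16*17) * (20.5^2/3 + 37^2/5 + 36^2/5 + 42.5^2/3) - 3*17
     = 0.044118 * 1275.17 - 51
     = 5.257353.
Step 4: Ties present; correction factor C = 1 - 18/(16^3 - 16) = 0.995588. Corrected H = 5.257353 / 0.995588 = 5.280650.
Step 5: Under H0, H ~ chi^2(3); p-value = 0.152363.
Step 6: alpha = 0.05. fail to reject H0.

H = 5.2806, df = 3, p = 0.152363, fail to reject H0.


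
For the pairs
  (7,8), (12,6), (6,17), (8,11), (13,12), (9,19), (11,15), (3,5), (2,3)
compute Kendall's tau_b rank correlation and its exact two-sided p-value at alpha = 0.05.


Step 1: Enumerate the 36 unordered pairs (i,j) with i<j and classify each by sign(x_j-x_i) * sign(y_j-y_i).
  (1,2):dx=+5,dy=-2->D; (1,3):dx=-1,dy=+9->D; (1,4):dx=+1,dy=+3->C; (1,5):dx=+6,dy=+4->C
  (1,6):dx=+2,dy=+11->C; (1,7):dx=+4,dy=+7->C; (1,8):dx=-4,dy=-3->C; (1,9):dx=-5,dy=-5->C
  (2,3):dx=-6,dy=+11->D; (2,4):dx=-4,dy=+5->D; (2,5):dx=+1,dy=+6->C; (2,6):dx=-3,dy=+13->D
  (2,7):dx=-1,dy=+9->D; (2,8):dx=-9,dy=-1->C; (2,9):dx=-10,dy=-3->C; (3,4):dx=+2,dy=-6->D
  (3,5):dx=+7,dy=-5->D; (3,6):dx=+3,dy=+2->C; (3,7):dx=+5,dy=-2->D; (3,8):dx=-3,dy=-12->C
  (3,9):dx=-4,dy=-14->C; (4,5):dx=+5,dy=+1->C; (4,6):dx=+1,dy=+8->C; (4,7):dx=+3,dy=+4->C
  (4,8):dx=-5,dy=-6->C; (4,9):dx=-6,dy=-8->C; (5,6):dx=-4,dy=+7->D; (5,7):dx=-2,dy=+3->D
  (5,8):dx=-10,dy=-7->C; (5,9):dx=-11,dy=-9->C; (6,7):dx=+2,dy=-4->D; (6,8):dx=-6,dy=-14->C
  (6,9):dx=-7,dy=-16->C; (7,8):dx=-8,dy=-10->C; (7,9):dx=-9,dy=-12->C; (8,9):dx=-1,dy=-2->C
Step 2: C = 24, D = 12, total pairs = 36.
Step 3: tau = (C - D)/(n(n-1)/2) = (24 - 12)/36 = 0.333333.
Step 4: Exact two-sided p-value (enumerate n! = 362880 permutations of y under H0): p = 0.259518.
Step 5: alpha = 0.05. fail to reject H0.

tau_b = 0.3333 (C=24, D=12), p = 0.259518, fail to reject H0.


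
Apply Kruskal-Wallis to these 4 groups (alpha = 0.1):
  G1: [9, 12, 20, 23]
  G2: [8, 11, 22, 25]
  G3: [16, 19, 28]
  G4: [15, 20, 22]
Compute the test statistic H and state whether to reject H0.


Step 1: Combine all N = 14 observations and assign midranks.
sorted (value, group, rank): (8,G2,1), (9,G1,2), (11,G2,3), (12,G1,4), (15,G4,5), (16,G3,6), (19,G3,7), (20,G1,8.5), (20,G4,8.5), (22,G2,10.5), (22,G4,10.5), (23,G1,12), (25,G2,13), (28,G3,14)
Step 2: Sum ranks within each group.
R_1 = 26.5 (n_1 = 4)
R_2 = 27.5 (n_2 = 4)
R_3 = 27 (n_3 = 3)
R_4 = 24 (n_4 = 3)
Step 3: H = 12/(N(N+1)) * sum(R_i^2/n_i) - 3(N+1)
     = 12/(14*15) * (26.5^2/4 + 27.5^2/4 + 27^2/3 + 24^2/3) - 3*15
     = 0.057143 * 799.625 - 45
     = 0.692857.
Step 4: Ties present; correction factor C = 1 - 12/(14^3 - 14) = 0.995604. Corrected H = 0.692857 / 0.995604 = 0.695916.
Step 5: Under H0, H ~ chi^2(3); p-value = 0.874164.
Step 6: alpha = 0.1. fail to reject H0.

H = 0.6959, df = 3, p = 0.874164, fail to reject H0.


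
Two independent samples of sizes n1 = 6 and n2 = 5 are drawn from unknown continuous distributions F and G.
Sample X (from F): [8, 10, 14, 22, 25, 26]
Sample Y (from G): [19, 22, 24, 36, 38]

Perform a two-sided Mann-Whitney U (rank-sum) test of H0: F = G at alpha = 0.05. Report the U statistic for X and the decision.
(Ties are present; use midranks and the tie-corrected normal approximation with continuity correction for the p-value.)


Step 1: Combine and sort all 11 observations; assign midranks.
sorted (value, group): (8,X), (10,X), (14,X), (19,Y), (22,X), (22,Y), (24,Y), (25,X), (26,X), (36,Y), (38,Y)
ranks: 8->1, 10->2, 14->3, 19->4, 22->5.5, 22->5.5, 24->7, 25->8, 26->9, 36->10, 38->11
Step 2: Rank sum for X: R1 = 1 + 2 + 3 + 5.5 + 8 + 9 = 28.5.
Step 3: U_X = R1 - n1(n1+1)/2 = 28.5 - 6*7/2 = 28.5 - 21 = 7.5.
       U_Y = n1*n2 - U_X = 30 - 7.5 = 22.5.
Step 4: Ties are present, so use the tie-corrected normal approximation (with continuity correction) for the p-value.
Step 5: p-value = 0.200217; compare to alpha = 0.05. fail to reject H0.

U_X = 7.5, p = 0.200217, fail to reject H0 at alpha = 0.05.


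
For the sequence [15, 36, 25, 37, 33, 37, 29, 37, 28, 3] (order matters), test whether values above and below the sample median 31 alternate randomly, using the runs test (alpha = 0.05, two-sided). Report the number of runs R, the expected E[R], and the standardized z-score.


Step 1: Compute median = 31; label A = above, B = below.
Labels in order: BABAAABABB  (n_A = 5, n_B = 5)
Step 2: Count runs R = 7.
Step 3: Under H0 (random ordering), E[R] = 2*n_A*n_B/(n_A+n_B) + 1 = 2*5*5/10 + 1 = 6.0000.
        Var[R] = 2*n_A*n_B*(2*n_A*n_B - n_A - n_B) / ((n_A+n_B)^2 * (n_A+n_B-1)) = 2000/900 = 2.2222.
        SD[R] = 1.4907.
Step 4: Continuity-corrected z = (R - 0.5 - E[R]) / SD[R] = (7 - 0.5 - 6.0000) / 1.4907 = 0.3354.
Step 5: Two-sided p-value via normal approximation = 2*(1 - Phi(|z|)) = 0.737316.
Step 6: alpha = 0.05. fail to reject H0.

R = 7, z = 0.3354, p = 0.737316, fail to reject H0.


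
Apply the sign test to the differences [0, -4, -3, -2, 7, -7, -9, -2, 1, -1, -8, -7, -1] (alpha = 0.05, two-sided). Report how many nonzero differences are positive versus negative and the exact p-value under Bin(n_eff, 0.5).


Step 1: Discard zero differences. Original n = 13; n_eff = number of nonzero differences = 12.
Nonzero differences (with sign): -4, -3, -2, +7, -7, -9, -2, +1, -1, -8, -7, -1
Step 2: Count signs: positive = 2, negative = 10.
Step 3: Under H0: P(positive) = 0.5, so the number of positives S ~ Bin(12, 0.5).
Step 4: Two-sided exact p-value = sum of Bin(12,0.5) probabilities at or below the observed probability = 0.038574.
Step 5: alpha = 0.05. reject H0.

n_eff = 12, pos = 2, neg = 10, p = 0.038574, reject H0.


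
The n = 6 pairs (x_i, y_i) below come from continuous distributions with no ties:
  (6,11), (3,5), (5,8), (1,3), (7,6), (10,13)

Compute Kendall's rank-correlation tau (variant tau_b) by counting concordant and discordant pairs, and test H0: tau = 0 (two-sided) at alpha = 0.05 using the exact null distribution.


Step 1: Enumerate the 15 unordered pairs (i,j) with i<j and classify each by sign(x_j-x_i) * sign(y_j-y_i).
  (1,2):dx=-3,dy=-6->C; (1,3):dx=-1,dy=-3->C; (1,4):dx=-5,dy=-8->C; (1,5):dx=+1,dy=-5->D
  (1,6):dx=+4,dy=+2->C; (2,3):dx=+2,dy=+3->C; (2,4):dx=-2,dy=-2->C; (2,5):dx=+4,dy=+1->C
  (2,6):dx=+7,dy=+8->C; (3,4):dx=-4,dy=-5->C; (3,5):dx=+2,dy=-2->D; (3,6):dx=+5,dy=+5->C
  (4,5):dx=+6,dy=+3->C; (4,6):dx=+9,dy=+10->C; (5,6):dx=+3,dy=+7->C
Step 2: C = 13, D = 2, total pairs = 15.
Step 3: tau = (C - D)/(n(n-1)/2) = (13 - 2)/15 = 0.733333.
Step 4: Exact two-sided p-value (enumerate n! = 720 permutations of y under H0): p = 0.055556.
Step 5: alpha = 0.05. fail to reject H0.

tau_b = 0.7333 (C=13, D=2), p = 0.055556, fail to reject H0.


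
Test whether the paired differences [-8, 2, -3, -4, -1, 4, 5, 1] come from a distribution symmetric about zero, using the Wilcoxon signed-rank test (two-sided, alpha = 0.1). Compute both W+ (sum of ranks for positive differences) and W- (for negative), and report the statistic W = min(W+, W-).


Step 1: Drop any zero differences (none here) and take |d_i|.
|d| = [8, 2, 3, 4, 1, 4, 5, 1]
Step 2: Midrank |d_i| (ties get averaged ranks).
ranks: |8|->8, |2|->3, |3|->4, |4|->5.5, |1|->1.5, |4|->5.5, |5|->7, |1|->1.5
Step 3: Attach original signs; sum ranks with positive sign and with negative sign.
W+ = 3 + 5.5 + 7 + 1.5 = 17
W- = 8 + 4 + 5.5 + 1.5 = 19
(Check: W+ + W- = 36 should equal n(n+1)/2 = 36.)
Step 4: Test statistic W = min(W+, W-) = 17.
Step 5: Ties in |d|, so use the tie-corrected normal approximation.
        E[W] = n(n+1)/4 = 8*9/4 = 18.
        Tie groups: |d|=1 (t=2), |d|=4 (t=2); sum(t^3 - t) = 12.
        Var[W] = n(n+1)(2n+1)/24 - sum(t^3-t)/48 = 1224/24 - 12/48 = 50.75.
        z = (W - E[W]) / sqrt(Var[W]) = (17 - 18) / 7.1239 = -0.1404.
        Two-sided p = 2*Phi(z) = 0.888366.
Step 6: alpha = 0.1. fail to reject H0.

W+ = 17, W- = 19, W = min = 17, p = 0.888366, fail to reject H0.


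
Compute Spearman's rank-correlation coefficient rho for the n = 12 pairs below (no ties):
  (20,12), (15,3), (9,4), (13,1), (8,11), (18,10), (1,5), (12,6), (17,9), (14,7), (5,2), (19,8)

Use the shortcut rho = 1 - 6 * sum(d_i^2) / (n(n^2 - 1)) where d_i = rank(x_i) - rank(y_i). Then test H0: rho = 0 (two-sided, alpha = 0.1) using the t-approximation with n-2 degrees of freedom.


Step 1: Rank x and y separately (midranks; no ties here).
rank(x): 20->12, 15->8, 9->4, 13->6, 8->3, 18->10, 1->1, 12->5, 17->9, 14->7, 5->2, 19->11
rank(y): 12->12, 3->3, 4->4, 1->1, 11->11, 10->10, 5->5, 6->6, 9->9, 7->7, 2->2, 8->8
Step 2: d_i = R_x(i) - R_y(i); compute d_i^2.
  (12-12)^2=0, (8-3)^2=25, (4-4)^2=0, (6-1)^2=25, (3-11)^2=64, (10-10)^2=0, (1-5)^2=16, (5-6)^2=1, (9-9)^2=0, (7-7)^2=0, (2-2)^2=0, (11-8)^2=9
sum(d^2) = 140.
Step 3: rho = 1 - 6*140 / (12*(12^2 - 1)) = 1 - 840/1716 = 0.510490.
Step 4: Under H0, t = rho * sqrt((n-2)/(1-rho^2)) = 1.8774 ~ t(10).
Step 5: Two-sided p-value from the t-distribution with 10 df = 0.089914.
Step 6: alpha = 0.1. reject H0.

rho = 0.5105, p = 0.089914, reject H0 at alpha = 0.1.


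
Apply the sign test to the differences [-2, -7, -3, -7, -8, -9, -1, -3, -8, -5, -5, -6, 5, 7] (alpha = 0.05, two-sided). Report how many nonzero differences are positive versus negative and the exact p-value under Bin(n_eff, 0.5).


Step 1: Discard zero differences. Original n = 14; n_eff = number of nonzero differences = 14.
Nonzero differences (with sign): -2, -7, -3, -7, -8, -9, -1, -3, -8, -5, -5, -6, +5, +7
Step 2: Count signs: positive = 2, negative = 12.
Step 3: Under H0: P(positive) = 0.5, so the number of positives S ~ Bin(14, 0.5).
Step 4: Two-sided exact p-value = sum of Bin(14,0.5) probabilities at or below the observed probability = 0.012939.
Step 5: alpha = 0.05. reject H0.

n_eff = 14, pos = 2, neg = 12, p = 0.012939, reject H0.


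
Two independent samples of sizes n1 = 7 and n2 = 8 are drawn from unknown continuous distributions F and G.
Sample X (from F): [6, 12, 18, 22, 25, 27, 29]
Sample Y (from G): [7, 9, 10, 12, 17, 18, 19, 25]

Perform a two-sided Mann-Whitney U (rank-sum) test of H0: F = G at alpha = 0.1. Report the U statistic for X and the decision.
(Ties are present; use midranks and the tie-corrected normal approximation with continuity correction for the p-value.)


Step 1: Combine and sort all 15 observations; assign midranks.
sorted (value, group): (6,X), (7,Y), (9,Y), (10,Y), (12,X), (12,Y), (17,Y), (18,X), (18,Y), (19,Y), (22,X), (25,X), (25,Y), (27,X), (29,X)
ranks: 6->1, 7->2, 9->3, 10->4, 12->5.5, 12->5.5, 17->7, 18->8.5, 18->8.5, 19->10, 22->11, 25->12.5, 25->12.5, 27->14, 29->15
Step 2: Rank sum for X: R1 = 1 + 5.5 + 8.5 + 11 + 12.5 + 14 + 15 = 67.5.
Step 3: U_X = R1 - n1(n1+1)/2 = 67.5 - 7*8/2 = 67.5 - 28 = 39.5.
       U_Y = n1*n2 - U_X = 56 - 39.5 = 16.5.
Step 4: Ties are present, so use the tie-corrected normal approximation (with continuity correction) for the p-value.
Step 5: p-value = 0.201805; compare to alpha = 0.1. fail to reject H0.

U_X = 39.5, p = 0.201805, fail to reject H0 at alpha = 0.1.


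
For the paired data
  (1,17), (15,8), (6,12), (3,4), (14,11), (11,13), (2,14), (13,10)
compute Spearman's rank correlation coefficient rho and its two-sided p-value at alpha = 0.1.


Step 1: Rank x and y separately (midranks; no ties here).
rank(x): 1->1, 15->8, 6->4, 3->3, 14->7, 11->5, 2->2, 13->6
rank(y): 17->8, 8->2, 12->5, 4->1, 11->4, 13->6, 14->7, 10->3
Step 2: d_i = R_x(i) - R_y(i); compute d_i^2.
  (1-8)^2=49, (8-2)^2=36, (4-5)^2=1, (3-1)^2=4, (7-4)^2=9, (5-6)^2=1, (2-7)^2=25, (6-3)^2=9
sum(d^2) = 134.
Step 3: rho = 1 - 6*134 / (8*(8^2 - 1)) = 1 - 804/504 = -0.595238.
Step 4: Under H0, t = rho * sqrt((n-2)/(1-rho^2)) = -1.8145 ~ t(6).
Step 5: Two-sided p-value from the t-distribution with 6 df = 0.119530.
Step 6: alpha = 0.1. fail to reject H0.

rho = -0.5952, p = 0.119530, fail to reject H0 at alpha = 0.1.


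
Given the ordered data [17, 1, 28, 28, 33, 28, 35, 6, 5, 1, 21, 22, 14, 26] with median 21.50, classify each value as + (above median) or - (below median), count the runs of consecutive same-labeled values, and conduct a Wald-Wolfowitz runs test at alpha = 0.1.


Step 1: Compute median = 21.50; label A = above, B = below.
Labels in order: BBAAAAABBBBABA  (n_A = 7, n_B = 7)
Step 2: Count runs R = 6.
Step 3: Under H0 (random ordering), E[R] = 2*n_A*n_B/(n_A+n_B) + 1 = 2*7*7/14 + 1 = 8.0000.
        Var[R] = 2*n_A*n_B*(2*n_A*n_B - n_A - n_B) / ((n_A+n_B)^2 * (n_A+n_B-1)) = 8232/2548 = 3.2308.
        SD[R] = 1.7974.
Step 4: Continuity-corrected z = (R + 0.5 - E[R]) / SD[R] = (6 + 0.5 - 8.0000) / 1.7974 = -0.8345.
Step 5: Two-sided p-value via normal approximation = 2*(1 - Phi(|z|)) = 0.403986.
Step 6: alpha = 0.1. fail to reject H0.

R = 6, z = -0.8345, p = 0.403986, fail to reject H0.


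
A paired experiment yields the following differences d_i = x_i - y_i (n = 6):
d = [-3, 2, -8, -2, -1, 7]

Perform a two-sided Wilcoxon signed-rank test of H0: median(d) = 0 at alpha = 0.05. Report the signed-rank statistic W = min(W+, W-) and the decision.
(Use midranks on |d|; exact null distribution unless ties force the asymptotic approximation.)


Step 1: Drop any zero differences (none here) and take |d_i|.
|d| = [3, 2, 8, 2, 1, 7]
Step 2: Midrank |d_i| (ties get averaged ranks).
ranks: |3|->4, |2|->2.5, |8|->6, |2|->2.5, |1|->1, |7|->5
Step 3: Attach original signs; sum ranks with positive sign and with negative sign.
W+ = 2.5 + 5 = 7.5
W- = 4 + 6 + 2.5 + 1 = 13.5
(Check: W+ + W- = 21 should equal n(n+1)/2 = 21.)
Step 4: Test statistic W = min(W+, W-) = 7.5.
Step 5: Ties in |d|, so use the tie-corrected normal approximation.
        E[W] = n(n+1)/4 = 6*7/4 = 10.5.
        Tie groups: |d|=2 (t=2); sum(t^3 - t) = 6.
        Var[W] = n(n+1)(2n+1)/24 - sum(t^3-t)/48 = 546/24 - 6/48 = 22.625.
        z = (W - E[W]) / sqrt(Var[W]) = (7.5 - 10.5) / 4.7566 = -0.6307.
        Two-sided p = 2*Phi(z) = 0.528233.
Step 6: alpha = 0.05. fail to reject H0.

W+ = 7.5, W- = 13.5, W = min = 7.5, p = 0.528233, fail to reject H0.


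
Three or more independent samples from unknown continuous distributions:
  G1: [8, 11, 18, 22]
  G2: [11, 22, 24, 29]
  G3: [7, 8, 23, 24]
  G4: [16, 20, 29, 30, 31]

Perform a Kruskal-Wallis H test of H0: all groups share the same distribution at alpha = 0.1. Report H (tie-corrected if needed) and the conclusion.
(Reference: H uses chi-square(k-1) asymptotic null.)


Step 1: Combine all N = 17 observations and assign midranks.
sorted (value, group, rank): (7,G3,1), (8,G1,2.5), (8,G3,2.5), (11,G1,4.5), (11,G2,4.5), (16,G4,6), (18,G1,7), (20,G4,8), (22,G1,9.5), (22,G2,9.5), (23,G3,11), (24,G2,12.5), (24,G3,12.5), (29,G2,14.5), (29,G4,14.5), (30,G4,16), (31,G4,17)
Step 2: Sum ranks within each group.
R_1 = 23.5 (n_1 = 4)
R_2 = 41 (n_2 = 4)
R_3 = 27 (n_3 = 4)
R_4 = 61.5 (n_4 = 5)
Step 3: H = 12/(N(N+1)) * sum(R_i^2/n_i) - 3(N+1)
     = 12/(17*18) * (23.5^2/4 + 41^2/4 + 27^2/4 + 61.5^2/5) - 3*18
     = 0.039216 * 1497.01 - 54
     = 4.706373.
Step 4: Ties present; correction factor C = 1 - 30/(17^3 - 17) = 0.993873. Corrected H = 4.706373 / 0.993873 = 4.735388.
Step 5: Under H0, H ~ chi^2(3); p-value = 0.192231.
Step 6: alpha = 0.1. fail to reject H0.

H = 4.7354, df = 3, p = 0.192231, fail to reject H0.
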